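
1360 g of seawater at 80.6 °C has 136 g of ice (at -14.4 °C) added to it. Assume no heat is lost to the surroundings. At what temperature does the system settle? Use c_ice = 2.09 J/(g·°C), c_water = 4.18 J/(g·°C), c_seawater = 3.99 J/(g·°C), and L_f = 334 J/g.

Setting the total heat transfer to zero:
warm ice to 0 °C: 136×2.09×(0 − (-14.4)) = 4093.1
  melt ice: 136×334 = 45424
  warm the meltwater: 568.48 T
  seawater: 5426.4(T − 80.6)
5994.9 T = 437368 − 49517 = 387851
T ≈ 64.70 °C. Since T > 0 °C, the all-ice-melts assumption holds.

T_f ≈ 64.7 °C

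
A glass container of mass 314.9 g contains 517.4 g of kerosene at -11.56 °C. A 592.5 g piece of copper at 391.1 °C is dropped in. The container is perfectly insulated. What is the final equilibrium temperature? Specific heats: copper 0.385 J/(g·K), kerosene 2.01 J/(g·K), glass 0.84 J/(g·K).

Heat gained plus heat lost sum to zero:
592.5×0.385×(T − 391.1) + 517.4×2.01×(T − (-11.56)) + 314.9×0.84×(T − (-11.56)) = 0
228.11(T − 391.1) + 1040(T − (-11.56)) + 264.52(T − (-11.56)) = 0
1532.6 T = 74135
T ≈ 48.37 °C

T_f ≈ 48.4 °C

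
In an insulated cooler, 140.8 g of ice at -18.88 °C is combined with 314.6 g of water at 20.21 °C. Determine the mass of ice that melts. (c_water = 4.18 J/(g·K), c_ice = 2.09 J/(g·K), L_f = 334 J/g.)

Cooling the water to 0 °C releases 314.6·4.18·20.21 = 26577 J.
Warming the ice to 0 °C takes 140.8·2.09·18.88 = 5555.9 J, leaving 21021 J for melting.
Fully melting the ice requires m_ice L_f = 140.8·334 = 47027 J.
Since 21021 < 47027 J, not all the ice melts; equilibrium is at 0 °C.
m_melt = 21021 / L_f = 62.94 g.

m_melted ≈ 62.9 g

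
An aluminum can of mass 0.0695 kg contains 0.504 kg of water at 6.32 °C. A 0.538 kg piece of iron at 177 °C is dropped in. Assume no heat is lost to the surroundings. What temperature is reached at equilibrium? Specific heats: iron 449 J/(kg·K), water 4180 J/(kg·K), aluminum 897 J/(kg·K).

T_f ≈ 23.4 °C

Conservation of energy gives ΣQ = 0:
0.538*449*(T − 177) + 0.504*4180*(T − 6.32) + 0.0695*897*(T − 6.32) = 0
(241.56 + 2106.7 + 62.34) T = 241.56*177 + 2106.7*6.32 + 62.34*6.32
T ≈ 23.42 °C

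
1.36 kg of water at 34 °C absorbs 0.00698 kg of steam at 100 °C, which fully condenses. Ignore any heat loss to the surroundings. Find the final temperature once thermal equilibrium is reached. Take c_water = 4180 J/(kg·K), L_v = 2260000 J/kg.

Heat gained plus heat lost sum to zero:
condense steam: −0.00698×2260000 = −15775
  condensed water 100 °C→T: 29.18(T − 100)
  water warms: 1.36×4180×(T − 34) = 5684.8(T − 34)
5714 T = 15775 + 2917.6 + 193283 = 211976
T ≈ 37.10 °C — below 100 °C, confirming all the steam condensed.

T_f ≈ 37.1 °C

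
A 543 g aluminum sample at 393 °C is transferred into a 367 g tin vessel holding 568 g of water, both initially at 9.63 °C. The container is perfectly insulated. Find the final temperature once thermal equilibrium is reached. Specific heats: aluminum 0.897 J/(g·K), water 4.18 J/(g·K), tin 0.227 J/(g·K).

T_f ≈ 73.0 °C

Taking heat into each body as positive, Σ m c ΔT = 0:
543*0.897*(T − 393) + 568*4.18*(T − 9.63) + 367*0.227*(T − 9.63) = 0
(487.07 + 2374.2 + 83.31) T = 487.07*393 + 2374.2*9.63 + 83.31*9.63
T = 215085 / 2944.6 = 73 °C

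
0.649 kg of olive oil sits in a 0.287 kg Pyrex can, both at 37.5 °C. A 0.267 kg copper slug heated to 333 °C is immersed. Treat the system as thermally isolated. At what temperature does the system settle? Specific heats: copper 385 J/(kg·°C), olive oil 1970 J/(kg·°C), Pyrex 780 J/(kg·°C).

T_f ≈ 56.4 °C

Conservation of energy gives ΣQ = 0:
0.267×385×(T − 333) + 0.649×1970×(T − 37.5) + 0.287×780×(T − 37.5) = 0
(102.8 + 1278.5 + 223.86) T = 102.8×333 + 1278.5×37.5 + 223.86×37.5
T = 90570 / 1605.2 = 56.4 °C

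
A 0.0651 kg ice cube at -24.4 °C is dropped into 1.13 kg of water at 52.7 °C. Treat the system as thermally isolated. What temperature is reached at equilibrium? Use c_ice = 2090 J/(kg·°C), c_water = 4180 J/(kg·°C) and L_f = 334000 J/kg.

T_f ≈ 44.8 °C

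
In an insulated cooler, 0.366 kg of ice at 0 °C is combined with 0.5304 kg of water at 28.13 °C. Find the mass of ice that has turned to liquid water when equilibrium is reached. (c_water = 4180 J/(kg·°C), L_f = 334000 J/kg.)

Water can give up m c ΔT = 0.5304×4180×28.13 = 62366 J before reaching 0 °C.
Melting all 0.366 kg of ice would need 0.366×334000 = 122244 J.
That's not enough to melt it all — equilibrium is at 0 °C with ice remaining.
Mass melted = 62366/334000 ≈ 0.1867 kg.

m_melted ≈ 0.187 kg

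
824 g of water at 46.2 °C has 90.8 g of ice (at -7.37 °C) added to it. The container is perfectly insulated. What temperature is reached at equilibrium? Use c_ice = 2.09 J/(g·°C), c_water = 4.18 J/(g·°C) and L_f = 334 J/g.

T_f ≈ 33.3 °C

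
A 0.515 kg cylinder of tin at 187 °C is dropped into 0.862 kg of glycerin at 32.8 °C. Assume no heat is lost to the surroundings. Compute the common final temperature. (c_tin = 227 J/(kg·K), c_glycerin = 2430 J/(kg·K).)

Let T be the final temperature. ΣQ_i = 0:
0.515×227×(T − 187) + 0.862×2430×(T − 32.8) = 0
(116.91 + 2094.7) T = 116.91×187 + 2094.7×32.8
T = 90566/2211.6 ≈ 40.95 °C

T_f ≈ 41.0 °C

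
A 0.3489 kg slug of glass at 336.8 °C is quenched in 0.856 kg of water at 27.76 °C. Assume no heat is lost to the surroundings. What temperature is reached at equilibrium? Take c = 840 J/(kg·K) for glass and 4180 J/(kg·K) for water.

Conservation of energy gives ΣQ = 0:
0.3489*840*(T − 336.8) + 0.856*4180*(T − 27.76) = 0
293.08(T − 336.8) + 3578.1(T − 27.76) = 0
3871.2 T = 198035
T = 198035 / 3871.2 = 51.2 °C

T_f ≈ 51.2 °C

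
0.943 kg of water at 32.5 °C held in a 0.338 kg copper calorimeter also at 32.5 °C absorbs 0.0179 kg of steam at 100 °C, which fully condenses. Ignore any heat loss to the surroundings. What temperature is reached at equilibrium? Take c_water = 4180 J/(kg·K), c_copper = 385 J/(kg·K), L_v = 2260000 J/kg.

T_f ≈ 43.5 °C

Sum of m c ΔT and latent-heat terms is zero:
latent heat released on condensation: 0.0179×2260000 = 40454
  condensed water 100 °C→T: 74.82(T − 100)
  water warms: 0.943×4180×(T − 32.5) = 3941.7(T − 32.5)
  cup: 130.13(T − 32.5)
4146.7 T = 40454 + 7482.2 + 132336 = 180272
T ≈ 43.47 °C — below 100 °C, confirming all the steam condensed.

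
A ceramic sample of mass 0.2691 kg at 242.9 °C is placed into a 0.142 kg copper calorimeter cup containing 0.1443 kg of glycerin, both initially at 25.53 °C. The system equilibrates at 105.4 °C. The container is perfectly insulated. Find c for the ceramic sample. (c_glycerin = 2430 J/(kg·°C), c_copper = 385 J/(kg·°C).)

Conservation of energy gives ΣQ = 0:
0.2691·c·(105.4 − 242.9) + 0.1443·2430·(105.4 − 25.53) + 0.142·385·(105.4 − 25.53) = 0
-37 c = -32373
c = -32373/-37 ≈ 874.9 J/(kg·°C)

c ≈ 875 J/(kg·°C)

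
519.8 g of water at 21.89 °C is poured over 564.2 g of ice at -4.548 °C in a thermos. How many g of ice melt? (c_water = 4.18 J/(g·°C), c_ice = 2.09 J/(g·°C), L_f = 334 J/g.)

m_melted ≈ 126 g

Water can give up m c ΔT = 519.8·4.18·21.89 = 47562 J before reaching 0 °C.
Of that, 564.2·2.09·4.548 = 5362.9 J goes to bring the ice to 0 °C, leaving 42199 J.
To melt every bit of ice: 564.2·334 = 188443 J.
That's not enough to melt it all — equilibrium is at 0 °C with ice remaining.
m_melt = 42199 / L_f = 126.3 g.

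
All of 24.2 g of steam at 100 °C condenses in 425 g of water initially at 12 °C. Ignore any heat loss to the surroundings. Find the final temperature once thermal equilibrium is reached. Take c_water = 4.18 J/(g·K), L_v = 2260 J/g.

Net heat exchanged in the isolated system is zero:
condense steam: −24.2·2260 = −54692; condensed water 100 °C→T: 101.16(T − 100); water warms: 425·4.18·(T − 12) = 1776.5(T − 12)
1877.7 T = 54692 + 10116 + 21318 = 86126
T ≈ 45.87 °C — below 100 °C, confirming all the steam condensed.

T_f ≈ 45.9 °C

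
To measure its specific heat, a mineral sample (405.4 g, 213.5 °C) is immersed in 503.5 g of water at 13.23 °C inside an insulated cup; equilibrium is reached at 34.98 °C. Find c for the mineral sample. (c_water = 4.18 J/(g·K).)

Let T be the final temperature. ΣQ_i = 0:
405.4×c×(34.98 − 213.5) + 503.5×4.18×(34.98 − 13.23) = 0
-72372 c = -45776
c = -45776/-72372 ≈ 0.6325 J/(g·K)

c ≈ 0.633 J/(g·K)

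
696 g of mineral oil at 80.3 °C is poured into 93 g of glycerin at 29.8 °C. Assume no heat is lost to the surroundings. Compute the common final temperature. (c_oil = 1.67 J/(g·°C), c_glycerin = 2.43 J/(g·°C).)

|Q_oil| = |Q_glycerin|:
696×1.67×(80.3 − T) = 93×2.43×(T − 29.8)
1162.3(80.3 − T) = 225.99(T − 29.8)
1388.3 T = 100069  ⇒  T ≈ 72.08 °C

T_f ≈ 72.1 °C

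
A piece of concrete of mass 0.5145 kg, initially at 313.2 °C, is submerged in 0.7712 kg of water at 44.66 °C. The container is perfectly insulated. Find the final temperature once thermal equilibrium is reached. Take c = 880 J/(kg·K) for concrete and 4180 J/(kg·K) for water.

T_f ≈ 77.7 °C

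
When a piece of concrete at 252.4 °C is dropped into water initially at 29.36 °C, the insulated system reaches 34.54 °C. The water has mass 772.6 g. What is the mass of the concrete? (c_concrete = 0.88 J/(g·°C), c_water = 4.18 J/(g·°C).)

m ≈ 87.3 g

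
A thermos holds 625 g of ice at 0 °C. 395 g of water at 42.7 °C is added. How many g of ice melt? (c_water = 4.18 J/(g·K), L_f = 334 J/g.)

m_melted ≈ 211 g

Cooling the water to 0 °C releases 395·4.18·42.7 = 70502 J.
To melt every bit of ice: 625·334 = 208750 J.
70502 J < 208750 J, so only part of the ice melts and the system sits at 0 °C.
m_melted·334 = 70502  ⇒  m_melted ≈ 211.1 g.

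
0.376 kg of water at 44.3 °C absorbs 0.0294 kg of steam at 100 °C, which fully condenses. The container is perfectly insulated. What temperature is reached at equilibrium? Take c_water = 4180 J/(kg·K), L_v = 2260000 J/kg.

T_f ≈ 87.5 °C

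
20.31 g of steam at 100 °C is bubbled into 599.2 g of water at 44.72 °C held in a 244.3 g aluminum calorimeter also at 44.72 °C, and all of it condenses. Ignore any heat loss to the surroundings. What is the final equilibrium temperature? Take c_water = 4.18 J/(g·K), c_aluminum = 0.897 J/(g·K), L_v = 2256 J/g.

T_f ≈ 62.7 °C

Energy conservation, ΣQ = 0:
condense steam: −20.31·2256 = −45819; condensed water 100 °C→T: 84.9(T − 100); original water: 2504.7(T − 44.72); aluminum cup: 244.3·0.897·(T − 44.72) = 219.14(T − 44.72)
2808.7 T = 45819 + 8489.6 + 121808 = 176117
T ≈ 62.70 °C — below 100 °C, confirming all the steam condensed.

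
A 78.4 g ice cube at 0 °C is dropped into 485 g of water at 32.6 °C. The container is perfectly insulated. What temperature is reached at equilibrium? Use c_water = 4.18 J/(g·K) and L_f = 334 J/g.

Energy conservation, ΣQ = 0:
fusion: m_ice L_f = 78.4·334 = 26186
  meltwater 0→T: 78.4·4.18·T = 327.71 T
  water: 2027.3(T − 32.6)
2355 T = 66090 − 26186 = 39904
T ≈ 16.94 °C. Since T > 0 °C, the all-ice-melts assumption holds.

T_f ≈ 16.9 °C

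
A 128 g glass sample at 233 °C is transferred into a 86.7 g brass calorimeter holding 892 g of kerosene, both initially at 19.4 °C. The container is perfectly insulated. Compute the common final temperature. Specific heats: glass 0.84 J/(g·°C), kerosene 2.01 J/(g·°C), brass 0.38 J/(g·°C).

T_f ≈ 31.3 °C

T_f is the heat-capacity-weighted average of the initial temperatures:
T_f = (107.52*233 + 1792.9*19.4 + 32.95*19.4) / (107.52 + 1792.9 + 32.95)
    = 60474 / 1933.4 ≈ 31.28 °C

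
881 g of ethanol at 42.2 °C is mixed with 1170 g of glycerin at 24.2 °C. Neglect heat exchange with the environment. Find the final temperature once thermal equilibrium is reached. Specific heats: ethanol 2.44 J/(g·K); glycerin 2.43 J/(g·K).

T_f ≈ 31.9 °C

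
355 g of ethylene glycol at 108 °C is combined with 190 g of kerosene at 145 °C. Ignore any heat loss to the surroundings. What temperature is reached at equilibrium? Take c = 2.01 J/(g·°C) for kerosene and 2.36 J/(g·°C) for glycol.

Taking heat into each body as positive, Σ m c ΔT = 0:
190×2.01×(T − 145) + 355×2.36×(T − 108) = 0
(381.9 + 837.8) T = 381.9×145 + 837.8×108
T = 145858/1219.7 ≈ 119.59 °C

T_f ≈ 119.6 °C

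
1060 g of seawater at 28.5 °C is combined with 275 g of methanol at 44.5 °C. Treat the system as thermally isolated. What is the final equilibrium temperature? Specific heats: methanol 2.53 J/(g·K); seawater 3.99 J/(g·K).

T_f ≈ 30.8 °C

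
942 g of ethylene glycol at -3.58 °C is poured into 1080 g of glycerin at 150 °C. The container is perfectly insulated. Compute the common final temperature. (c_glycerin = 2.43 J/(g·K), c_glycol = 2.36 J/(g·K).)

T_f ≈ 79.6 °C

Let T be the final temperature. ΣQ_i = 0:
1080·2.43·(T − 150) + 942·2.36·(T − (-3.58)) = 0
2624.4(T − 150) + 2223.1(T − (-3.58)) = 0
(2624.4 + 2223.1) T = 2624.4·150 + 2223.1·(-3.58)
T ≈ 79.57 °C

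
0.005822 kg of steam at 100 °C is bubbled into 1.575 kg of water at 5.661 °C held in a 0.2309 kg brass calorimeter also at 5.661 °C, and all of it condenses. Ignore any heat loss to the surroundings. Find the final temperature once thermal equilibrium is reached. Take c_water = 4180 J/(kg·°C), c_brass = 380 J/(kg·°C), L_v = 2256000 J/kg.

T_f ≈ 8.0 °C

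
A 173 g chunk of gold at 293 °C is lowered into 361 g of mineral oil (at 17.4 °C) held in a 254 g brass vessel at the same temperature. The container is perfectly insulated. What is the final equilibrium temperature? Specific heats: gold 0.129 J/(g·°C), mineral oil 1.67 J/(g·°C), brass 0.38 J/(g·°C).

T_f ≈ 25.9 °C

Heat gained plus heat lost sum to zero:
173*0.129*(T − 293) + 361*1.67*(T − 17.4) + 254*0.38*(T − 17.4) = 0
22.32(T − 293) + 602.87(T − 17.4) + 96.52(T − 17.4) = 0
(22.32 + 602.87 + 96.52) T = 22.32*293 + 602.87*17.4 + 96.52*17.4
T = 18708 / 721.71 = 25.9 °C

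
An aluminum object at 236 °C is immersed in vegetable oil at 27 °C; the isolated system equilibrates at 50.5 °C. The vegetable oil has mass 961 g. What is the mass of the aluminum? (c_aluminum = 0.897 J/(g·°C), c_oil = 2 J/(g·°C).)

m ≈ 271 g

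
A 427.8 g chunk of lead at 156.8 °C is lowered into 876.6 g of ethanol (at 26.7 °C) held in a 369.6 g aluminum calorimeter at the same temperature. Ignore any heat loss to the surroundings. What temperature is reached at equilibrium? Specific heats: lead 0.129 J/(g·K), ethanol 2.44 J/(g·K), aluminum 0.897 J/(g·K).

Setting the total heat transfer to zero:
427.8*0.129*(T − 156.8) + 876.6*2.44*(T − 26.7) + 369.6*0.897*(T − 26.7) = 0
2525.6 T = 74614
T = 74614/2525.6 ≈ 29.54 °C

T_f ≈ 29.5 °C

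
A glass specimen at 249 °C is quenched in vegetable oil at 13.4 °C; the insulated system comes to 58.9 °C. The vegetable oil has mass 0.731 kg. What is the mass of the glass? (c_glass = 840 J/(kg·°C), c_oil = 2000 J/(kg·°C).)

Heat gained plus heat lost sum to zero:
m×840×(58.9 − 249) + 0.731×2000×(58.9 − 13.4) = 0
-159684 m = -66521
m = -66521/-159684 ≈ 0.4166 kg

m ≈ 0.417 kg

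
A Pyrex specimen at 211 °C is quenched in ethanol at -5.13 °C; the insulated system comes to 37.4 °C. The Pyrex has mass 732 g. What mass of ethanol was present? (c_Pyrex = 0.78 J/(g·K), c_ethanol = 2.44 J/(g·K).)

|Q_Pyrex| = |Q_ethanol|:
732×0.78×(211 − 37.4) = m×2.44×(37.4 − (-5.13))
103.77 m = 99119  ⇒  m ≈ 955.1 g

m ≈ 955 g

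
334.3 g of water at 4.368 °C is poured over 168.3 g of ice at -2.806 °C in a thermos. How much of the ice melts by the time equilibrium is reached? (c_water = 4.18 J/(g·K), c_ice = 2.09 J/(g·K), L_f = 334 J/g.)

Water can give up m c ΔT = 334.3×4.18×4.368 = 6103.7 J before reaching 0 °C.
Warming the ice to 0 °C takes 168.3×2.09×2.806 = 987 J, leaving 5116.7 J for melting.
Fully melting the ice requires m_ice L_f = 168.3×334 = 56212 J.
That's not enough to melt it all — equilibrium is at 0 °C with ice remaining.
Mass melted = 5116.7/334 ≈ 15.32 g.

m_melted ≈ 15.3 g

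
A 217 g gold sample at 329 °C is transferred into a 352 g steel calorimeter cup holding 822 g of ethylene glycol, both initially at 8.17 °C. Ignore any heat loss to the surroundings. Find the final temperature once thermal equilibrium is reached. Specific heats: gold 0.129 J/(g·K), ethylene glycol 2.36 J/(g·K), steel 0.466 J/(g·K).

T_f ≈ 12.4 °C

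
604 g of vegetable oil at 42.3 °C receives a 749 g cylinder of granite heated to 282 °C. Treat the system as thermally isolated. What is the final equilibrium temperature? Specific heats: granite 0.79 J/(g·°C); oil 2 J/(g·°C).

T_f ≈ 121.1 °C

Heat gained plus heat lost sum to zero:
749·0.79·(T − 282) + 604·2·(T − 42.3) = 0
591.71(T − 282) + 1208(T − 42.3) = 0
(591.71 + 1208) T = 591.71·282 + 1208·42.3
T ≈ 121.11 °C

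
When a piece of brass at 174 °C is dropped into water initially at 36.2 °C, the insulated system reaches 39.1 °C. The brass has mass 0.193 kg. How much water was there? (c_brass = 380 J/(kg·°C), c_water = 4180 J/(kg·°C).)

m ≈ 0.816 kg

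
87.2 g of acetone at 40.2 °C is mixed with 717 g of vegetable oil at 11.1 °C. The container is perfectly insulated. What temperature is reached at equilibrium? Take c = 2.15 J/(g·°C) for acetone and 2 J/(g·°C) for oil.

T_f ≈ 14.5 °C

Setting the total heat transfer to zero:
87.2·2.15·(T − 40.2) + 717·2·(T − 11.1) = 0
187.48(T − 40.2) + 1434(T − 11.1) = 0
1621.5 T = 23454
T ≈ 14.46 °C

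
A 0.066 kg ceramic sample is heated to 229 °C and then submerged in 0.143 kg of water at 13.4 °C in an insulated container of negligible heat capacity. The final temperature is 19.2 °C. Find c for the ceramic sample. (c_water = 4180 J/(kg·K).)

Conservation of energy gives ΣQ = 0:
0.066×c×(19.2 − 229) + 0.143×4180×(19.2 − 13.4) = 0
-13.85 c = -3466.9
c = -3466.9/-13.85 ≈ 250.4 J/(kg·K)

c ≈ 250 J/(kg·K)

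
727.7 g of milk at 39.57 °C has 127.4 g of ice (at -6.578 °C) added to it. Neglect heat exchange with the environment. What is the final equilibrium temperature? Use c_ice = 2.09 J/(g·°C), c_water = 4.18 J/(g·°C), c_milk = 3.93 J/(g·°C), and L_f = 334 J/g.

T_f ≈ 20.3 °C

Sum of m c ΔT and latent-heat terms is zero:
warm ice to 0 °C: 127.4×2.09×(0 − (-6.578)) = 1751.5
  latent heat to melt: 127.4×334 = 42552
  meltwater 0→T: 127.4×4.18×T = 532.53 T
  milk: 2859.9(T − 39.57)
3392.4 T = 113165 − 44303 = 68862
T ≈ 20.30 °C — above 0 °C, consistent with complete melting.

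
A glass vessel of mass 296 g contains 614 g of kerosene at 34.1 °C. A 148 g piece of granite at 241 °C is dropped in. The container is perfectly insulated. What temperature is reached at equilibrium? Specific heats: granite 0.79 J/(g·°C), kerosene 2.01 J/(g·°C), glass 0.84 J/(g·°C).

T_f ≈ 49.2 °C

Setting the total heat transfer to zero:
148·0.79·(T − 241) + 614·2.01·(T − 34.1) + 296·0.84·(T − 34.1) = 0
(116.92 + 1234.1 + 248.64) T = 116.92·241 + 1234.1·34.1 + 248.64·34.1
T = 78741/1599.7 ≈ 49.22 °C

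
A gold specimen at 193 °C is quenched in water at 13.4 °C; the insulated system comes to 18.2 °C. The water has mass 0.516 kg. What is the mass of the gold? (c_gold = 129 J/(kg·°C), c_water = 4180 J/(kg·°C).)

m ≈ 0.459 kg

Heat lost by the gold = heat gained by the water:
m×129×(193 − 18.2) = 0.516×4180×(18.2 − 13.4)
22549 m = 10353  ⇒  m ≈ 0.4591 kg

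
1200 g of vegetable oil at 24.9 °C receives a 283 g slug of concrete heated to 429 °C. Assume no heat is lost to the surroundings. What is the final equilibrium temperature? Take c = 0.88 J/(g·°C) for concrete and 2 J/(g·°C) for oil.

T_f = Σ m_i c_i T_i / Σ m_i c_i:
T_f = (249.04*429 + 2400*24.9) / (249.04 + 2400)
    = 166598 / 2649 ≈ 62.89 °C

T_f ≈ 62.9 °C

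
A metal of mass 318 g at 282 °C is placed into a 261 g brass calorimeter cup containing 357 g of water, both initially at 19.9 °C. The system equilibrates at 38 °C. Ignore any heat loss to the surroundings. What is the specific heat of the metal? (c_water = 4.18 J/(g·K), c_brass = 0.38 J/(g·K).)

c ≈ 0.371 J/(g·K)

Conservation of energy gives ΣQ = 0:
318·c·(38 − 282) + 357·4.18·(38 − 19.9) + 261·0.38·(38 − 19.9) = 0
-77592 c = -28805
c = -28805/-77592 ≈ 0.3712 J/(g·K)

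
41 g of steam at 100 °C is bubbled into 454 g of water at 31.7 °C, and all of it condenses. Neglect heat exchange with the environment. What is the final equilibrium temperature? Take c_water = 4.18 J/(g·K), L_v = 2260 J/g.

Energy conservation, ΣQ = 0:
steam→water at 100 °C releases m L_v = 41·2260 = 92660
  condensate cools 100→T: 41·4.18·(T − 100) = 171.38(T − 100)
  original water: 1897.7(T − 31.7)
2069.1 T = 92660 + 17138 + 60158 = 169956
T ≈ 82.14 °C, under the boiling point, so the assumption holds.

T_f ≈ 82.1 °C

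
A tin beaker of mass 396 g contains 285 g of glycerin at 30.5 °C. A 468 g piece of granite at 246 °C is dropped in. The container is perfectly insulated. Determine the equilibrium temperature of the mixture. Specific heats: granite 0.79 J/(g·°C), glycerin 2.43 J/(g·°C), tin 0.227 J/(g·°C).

Let T be the final temperature. ΣQ_i = 0:
468×0.79×(T − 246) + 285×2.43×(T − 30.5) + 396×0.227×(T − 30.5) = 0
1152.2 T = 114816
T = 114816 / 1152.2 = 99.7 °C

T_f ≈ 99.7 °C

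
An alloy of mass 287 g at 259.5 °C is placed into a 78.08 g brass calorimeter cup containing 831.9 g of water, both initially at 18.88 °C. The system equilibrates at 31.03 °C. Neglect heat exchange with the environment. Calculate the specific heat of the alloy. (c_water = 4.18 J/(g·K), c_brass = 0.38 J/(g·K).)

Energy conservation, ΣQ = 0:
287×c×(31.03 − 259.5) + 831.9×4.18×(31.03 − 18.88) + 78.08×0.38×(31.03 − 18.88) = 0
-65571 c = -42610
c = -42610/-65571 ≈ 0.6498 J/(g·K)

c ≈ 0.65 J/(g·K)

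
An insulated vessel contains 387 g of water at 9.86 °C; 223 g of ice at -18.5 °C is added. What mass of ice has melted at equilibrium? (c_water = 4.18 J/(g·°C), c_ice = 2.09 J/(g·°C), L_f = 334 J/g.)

Heat available from the water dropping to 0 °C: 387·4.18·9.86 = 15950 J.
Of that, 223·2.09·18.5 = 8622.3 J goes to bring the ice to 0 °C, leaving 7327.8 J.
Fully melting the ice requires m_ice L_f = 223·334 = 74482 J.
That's not enough to melt it all — equilibrium is at 0 °C with ice remaining.
Mass melted = 7327.8/334 ≈ 21.94 g.

m_melted ≈ 21.9 g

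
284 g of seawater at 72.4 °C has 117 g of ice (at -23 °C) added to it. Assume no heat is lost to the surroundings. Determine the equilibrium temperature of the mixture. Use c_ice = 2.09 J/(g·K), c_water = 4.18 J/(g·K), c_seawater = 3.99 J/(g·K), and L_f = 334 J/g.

Sum of m c ΔT and latent-heat terms is zero:
warm ice to 0 °C: 117·2.09·(0 − (-23)) = 5624.2; fusion: m_ice L_f = 117·334 = 39078; meltwater 0→T: 117·4.18·T = 489.06 T; seawater: 1133.2(T − 72.4)
1622.2 T = 82041 − 44702 = 37339
T ≈ 23.02 °C (positive, so assuming full melt was valid).

T_f ≈ 23.0 °C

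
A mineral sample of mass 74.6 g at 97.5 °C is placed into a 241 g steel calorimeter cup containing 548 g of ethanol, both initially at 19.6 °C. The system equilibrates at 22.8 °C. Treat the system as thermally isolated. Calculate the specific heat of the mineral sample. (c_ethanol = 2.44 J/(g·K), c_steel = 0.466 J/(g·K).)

c ≈ 0.832 J/(g·K)

Heat gained plus heat lost sum to zero:
74.6×c×(22.8 − 97.5) + 548×2.44×(22.8 − 19.6) + 241×0.466×(22.8 − 19.6) = 0
-5572.6 c = -4638.2
c = -4638.2/-5572.6 ≈ 0.8323 J/(g·K)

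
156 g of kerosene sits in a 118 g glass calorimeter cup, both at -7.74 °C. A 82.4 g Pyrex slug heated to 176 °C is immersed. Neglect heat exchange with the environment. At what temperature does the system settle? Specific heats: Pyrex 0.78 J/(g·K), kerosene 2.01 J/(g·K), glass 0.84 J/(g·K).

T_f ≈ 17.0 °C

Conservation of energy gives ΣQ = 0:
82.4·0.78·(T − 176) + 156·2.01·(T − (-7.74)) + 118·0.84·(T − (-7.74)) = 0
476.95 T = 8117.7
T = 8117.7 / 476.95 = 17 °C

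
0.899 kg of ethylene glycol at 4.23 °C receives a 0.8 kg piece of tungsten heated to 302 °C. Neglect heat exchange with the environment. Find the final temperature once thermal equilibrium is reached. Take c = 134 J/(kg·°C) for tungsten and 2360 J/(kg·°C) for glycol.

Set heat shed by the hot body equal to heat absorbed by the cold body:
0.8*134*(302 − T) = 0.899*2360*(T − 4.23)
107.2(302 − T) = 2121.6(T − 4.23)
2228.8 T = 41349  ⇒  T ≈ 18.55 °C

T_f ≈ 18.6 °C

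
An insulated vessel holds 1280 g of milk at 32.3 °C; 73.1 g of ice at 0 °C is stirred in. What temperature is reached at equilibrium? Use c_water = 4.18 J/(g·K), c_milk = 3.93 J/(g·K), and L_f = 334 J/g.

Conservation of energy gives ΣQ = 0:
melt ice: 73.1·334 = 24415
  meltwater 0→T: 73.1·4.18·T = 305.56 T
  milk: 5030.4(T − 32.3)
5336 T = 162482 − 24415 = 138067
T ≈ 25.87 °C — above 0 °C, consistent with complete melting.

T_f ≈ 25.9 °C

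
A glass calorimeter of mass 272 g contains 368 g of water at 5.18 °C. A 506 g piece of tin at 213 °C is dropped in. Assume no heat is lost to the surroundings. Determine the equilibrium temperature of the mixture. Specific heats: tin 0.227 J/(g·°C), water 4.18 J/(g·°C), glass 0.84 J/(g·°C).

Energy conservation, ΣQ = 0:
506×0.227×(T − 213) + 368×4.18×(T − 5.18) + 272×0.84×(T − 5.18) = 0
114.86(T − 213) + 1538.2(T − 5.18) + 228.48(T − 5.18) = 0
(114.86 + 1538.2 + 228.48) T = 114.86×213 + 1538.2×5.18 + 228.48×5.18
T ≈ 17.87 °C

T_f ≈ 17.9 °C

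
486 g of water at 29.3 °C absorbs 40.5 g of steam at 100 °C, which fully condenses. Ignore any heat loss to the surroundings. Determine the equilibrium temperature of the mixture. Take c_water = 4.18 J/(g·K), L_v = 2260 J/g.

Heat gained plus heat lost sum to zero:
steam→water at 100 °C releases m L_v = 40.5×2260 = 91530; condensed water 100 °C→T: 169.29(T − 100); water warms: 486×4.18×(T − 29.3) = 2031.5(T − 29.3)
2200.8 T = 91530 + 16929 + 59522 = 167981
T ≈ 76.33 °C (< 100 °C, so full condensation is consistent).

T_f ≈ 76.3 °C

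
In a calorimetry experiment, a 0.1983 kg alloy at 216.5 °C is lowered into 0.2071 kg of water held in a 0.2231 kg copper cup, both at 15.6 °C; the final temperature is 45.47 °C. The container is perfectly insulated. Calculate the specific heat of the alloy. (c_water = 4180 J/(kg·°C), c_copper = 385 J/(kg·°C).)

c ≈ 838 J/(kg·°C)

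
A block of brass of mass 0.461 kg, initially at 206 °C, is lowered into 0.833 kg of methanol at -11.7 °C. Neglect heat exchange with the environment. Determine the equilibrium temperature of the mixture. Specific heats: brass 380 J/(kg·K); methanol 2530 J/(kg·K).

T_f ≈ 5.0 °C

Heat lost by the brass equals heat gained by the methanol:
0.461*380*(206 − T) = 0.833*2530*(T − (-11.7))
175.18(206 − T) = 2107.5(T − (-11.7))
2282.7 T = 11429  ⇒  T ≈ 5.01 °C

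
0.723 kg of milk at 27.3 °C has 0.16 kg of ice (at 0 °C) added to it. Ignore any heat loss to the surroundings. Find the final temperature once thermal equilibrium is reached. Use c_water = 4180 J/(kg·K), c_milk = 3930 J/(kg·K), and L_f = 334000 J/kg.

T_f ≈ 6.9 °C

Energy conservation, ΣQ = 0:
fusion: m_ice L_f = 0.16×334000 = 53440
  warm the meltwater: 668.8 T
  milk: 2841.4(T − 27.3)
3510.2 T = 77570 − 53440 = 24130
T ≈ 6.87 °C. Since T > 0 °C, the all-ice-melts assumption holds.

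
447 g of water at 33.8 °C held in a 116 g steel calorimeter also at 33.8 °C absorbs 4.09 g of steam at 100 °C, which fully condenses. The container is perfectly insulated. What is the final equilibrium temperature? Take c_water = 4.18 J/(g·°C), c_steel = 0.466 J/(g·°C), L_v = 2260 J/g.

T_f ≈ 39.1 °C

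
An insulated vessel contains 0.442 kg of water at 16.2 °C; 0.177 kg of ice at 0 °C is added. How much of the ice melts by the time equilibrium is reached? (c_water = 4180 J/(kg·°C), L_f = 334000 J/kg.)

Cooling the water to 0 °C releases 0.442×4180×16.2 = 29930 J.
Melting all 0.177 kg of ice would need 0.177×334000 = 59118 J.
That's not enough to melt it all — equilibrium is at 0 °C with ice remaining.
m_melted×334000 = 29930  ⇒  m_melted ≈ 0.08961 kg.

m_melted ≈ 0.0896 kg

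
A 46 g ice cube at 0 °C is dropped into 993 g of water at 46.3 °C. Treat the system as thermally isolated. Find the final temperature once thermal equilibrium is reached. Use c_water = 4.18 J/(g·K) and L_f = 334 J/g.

T_f ≈ 40.7 °C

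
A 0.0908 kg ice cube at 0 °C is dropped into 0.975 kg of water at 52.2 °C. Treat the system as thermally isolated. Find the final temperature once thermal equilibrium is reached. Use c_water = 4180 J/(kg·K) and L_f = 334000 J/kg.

T_f ≈ 40.9 °C

Taking heat into each body as positive, Σ m c ΔT = 0:
melt ice: 0.0908·334000 = 30327
  warm the meltwater: 379.54 T
  water cools: 0.975·4180·(T − 52.2) = 4075.5(T − 52.2)
4455 T = 212741 − 30327 = 182414
T ≈ 40.95 °C (positive, so assuming full melt was valid).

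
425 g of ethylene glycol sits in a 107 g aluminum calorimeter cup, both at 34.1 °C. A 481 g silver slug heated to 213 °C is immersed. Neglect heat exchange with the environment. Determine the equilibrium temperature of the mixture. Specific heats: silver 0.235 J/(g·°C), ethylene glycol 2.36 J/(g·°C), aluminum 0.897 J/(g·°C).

T_f ≈ 50.8 °C

Setting the total heat transfer to zero:
481×0.235×(T − 213) + 425×2.36×(T − 34.1) + 107×0.897×(T − 34.1) = 0
113.03(T − 213) + 1003(T − 34.1) + 95.98(T − 34.1) = 0
(113.03 + 1003 + 95.98) T = 113.03×213 + 1003×34.1 + 95.98×34.1
T = 61552 / 1212 = 50.8 °C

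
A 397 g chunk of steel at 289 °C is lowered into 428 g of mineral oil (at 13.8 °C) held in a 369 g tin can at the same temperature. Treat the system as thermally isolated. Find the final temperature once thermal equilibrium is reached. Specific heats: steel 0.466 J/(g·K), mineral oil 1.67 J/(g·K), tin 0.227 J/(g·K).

T_f ≈ 65.6 °C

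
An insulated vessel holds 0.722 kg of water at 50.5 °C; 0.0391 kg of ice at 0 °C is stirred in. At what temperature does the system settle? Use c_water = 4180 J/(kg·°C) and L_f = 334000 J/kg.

T_f ≈ 43.8 °C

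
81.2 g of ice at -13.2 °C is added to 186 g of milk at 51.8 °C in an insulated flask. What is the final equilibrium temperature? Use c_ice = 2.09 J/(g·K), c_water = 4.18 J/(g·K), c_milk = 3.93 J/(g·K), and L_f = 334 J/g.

Sum of m c ΔT and latent-heat terms is zero:
ice -13.2→0 °C: 81.2×2.09×13.2 = 2240.1; fusion: m_ice L_f = 81.2×334 = 27121; warm the meltwater: 339.42 T; milk: 730.98(T − 51.8)
1070.4 T = 37865 − 29361 = 8503.8
T ≈ 7.94 °C (positive, so assuming full melt was valid).

T_f ≈ 7.9 °C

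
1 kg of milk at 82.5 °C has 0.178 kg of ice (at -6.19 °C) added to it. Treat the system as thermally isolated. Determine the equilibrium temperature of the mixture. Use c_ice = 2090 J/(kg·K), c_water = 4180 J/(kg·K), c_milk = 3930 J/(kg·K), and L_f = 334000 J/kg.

Let T be the final temperature. ΣQ_i = 0:
ice -6.19→0 °C: 0.178·2090·6.19 = 2302.8; fusion: m_ice L_f = 0.178·334000 = 59452; warm the meltwater: 744.04 T; milk: 3930(T − 82.5)
4674 T = 324225 − 61755 = 262470
T ≈ 56.15 °C. Since T > 0 °C, the all-ice-melts assumption holds.

T_f ≈ 56.2 °C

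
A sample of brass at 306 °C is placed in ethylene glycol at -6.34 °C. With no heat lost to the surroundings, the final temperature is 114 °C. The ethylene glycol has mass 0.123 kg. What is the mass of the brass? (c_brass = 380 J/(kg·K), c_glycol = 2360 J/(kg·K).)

Energy conservation, ΣQ = 0:
m×380×(114 − 306) + 0.123×2360×(114 − (-6.34)) = 0
-72960 m = -34932
m = -34932/-72960 ≈ 0.4788 kg

m ≈ 0.479 kg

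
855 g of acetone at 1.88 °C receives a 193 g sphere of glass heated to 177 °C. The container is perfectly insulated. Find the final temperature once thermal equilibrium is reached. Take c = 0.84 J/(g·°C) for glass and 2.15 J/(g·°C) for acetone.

Net heat exchanged in the isolated system is zero:
193*0.84*(T − 177) + 855*2.15*(T − 1.88) = 0
162.12(T − 177) + 1838.2(T − 1.88) = 0
(162.12 + 1838.2) T = 162.12*177 + 1838.2*1.88
T ≈ 16.07 °C

T_f ≈ 16.1 °C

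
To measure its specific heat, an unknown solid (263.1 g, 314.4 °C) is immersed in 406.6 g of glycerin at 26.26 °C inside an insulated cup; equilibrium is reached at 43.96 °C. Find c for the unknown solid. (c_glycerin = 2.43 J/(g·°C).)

Taking heat into each body as positive, Σ m c ΔT = 0:
263.1×c×(43.96 − 314.4) + 406.6×2.43×(43.96 − 26.26) = 0
-71153 c = -17488
c = -17488/-71153 ≈ 0.2458 J/(g·°C)

c ≈ 0.246 J/(g·°C)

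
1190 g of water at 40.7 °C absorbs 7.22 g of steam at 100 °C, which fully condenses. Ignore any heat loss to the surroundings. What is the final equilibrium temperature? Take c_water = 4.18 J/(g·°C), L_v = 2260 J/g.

T_f ≈ 44.3 °C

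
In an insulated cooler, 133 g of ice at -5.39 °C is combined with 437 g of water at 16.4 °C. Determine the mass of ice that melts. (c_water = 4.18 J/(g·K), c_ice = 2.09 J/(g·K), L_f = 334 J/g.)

Water can give up m c ΔT = 437×4.18×16.4 = 29957 J before reaching 0 °C.
Of that, 133×2.09×5.39 = 1498.3 J goes to bring the ice to 0 °C, leaving 28459 J.
To melt every bit of ice: 133×334 = 44422 J.
28459 J < 44422 J, so only part of the ice melts and the system sits at 0 °C.
m_melt = 28459 / L_f = 85.21 g.

m_melted ≈ 85.2 g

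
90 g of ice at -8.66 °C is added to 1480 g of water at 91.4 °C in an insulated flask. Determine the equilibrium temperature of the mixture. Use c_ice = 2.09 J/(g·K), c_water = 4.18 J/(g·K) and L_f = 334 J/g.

Heat gained plus heat lost sum to zero:
warm ice to 0 °C: 90·2.09·(0 − (-8.66)) = 1628.9
  melt ice: 90·334 = 30060
  meltwater 0→T: 90·4.18·T = 376.2 T
  water: 6186.4(T − 91.4)
6562.6 T = 565437 − 31689 = 533748
T ≈ 81.33 °C (positive, so assuming full melt was valid).

T_f ≈ 81.3 °C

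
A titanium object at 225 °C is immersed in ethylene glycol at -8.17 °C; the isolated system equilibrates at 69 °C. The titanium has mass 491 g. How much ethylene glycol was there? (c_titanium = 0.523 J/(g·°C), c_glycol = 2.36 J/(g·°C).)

m ≈ 220 g

|Q_titanium| = |Q_glycol|:
491·0.523·(225 − 69) = m·2.36·(69 − (-8.17))
182.12 m = 40060  ⇒  m ≈ 220 g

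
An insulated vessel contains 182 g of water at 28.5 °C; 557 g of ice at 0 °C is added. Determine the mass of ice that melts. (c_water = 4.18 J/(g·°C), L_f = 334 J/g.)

Heat available from the water dropping to 0 °C: 182·4.18·28.5 = 21682 J.
To melt every bit of ice: 557·334 = 186038 J.
21682 J < 186038 J, so only part of the ice melts and the system sits at 0 °C.
m_melted·334 = 21682  ⇒  m_melted ≈ 64.92 g.

m_melted ≈ 64.9 g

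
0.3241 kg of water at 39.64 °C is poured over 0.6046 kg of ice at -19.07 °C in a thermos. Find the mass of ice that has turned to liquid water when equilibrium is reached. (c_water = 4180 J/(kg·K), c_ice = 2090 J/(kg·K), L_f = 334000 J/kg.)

m_melted ≈ 0.0886 kg

Water can give up m c ΔT = 0.3241·4180·39.64 = 53702 J before reaching 0 °C.
Warming the ice to 0 °C takes 0.6046·2090·19.07 = 24097 J, leaving 29605 J for melting.
Melting all 0.6046 kg of ice would need 0.6046·334000 = 201936 J.
29605 J < 201936 J, so only part of the ice melts and the system sits at 0 °C.
m_melted·334000 = 29605  ⇒  m_melted ≈ 0.08864 kg.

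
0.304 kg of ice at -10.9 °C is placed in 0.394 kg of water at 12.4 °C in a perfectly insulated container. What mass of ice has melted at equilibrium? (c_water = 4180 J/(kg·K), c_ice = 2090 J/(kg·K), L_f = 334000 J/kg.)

Water can give up m c ΔT = 0.394×4180×12.4 = 20422 J before reaching 0 °C.
Of that, 0.304×2090×10.9 = 6925.4 J goes to bring the ice to 0 °C, leaving 13496 J.
To melt every bit of ice: 0.304×334000 = 101536 J.
13496 J < 101536 J, so only part of the ice melts and the system sits at 0 °C.
m_melt = 13496 / L_f = 0.04041 kg.

m_melted ≈ 0.0404 kg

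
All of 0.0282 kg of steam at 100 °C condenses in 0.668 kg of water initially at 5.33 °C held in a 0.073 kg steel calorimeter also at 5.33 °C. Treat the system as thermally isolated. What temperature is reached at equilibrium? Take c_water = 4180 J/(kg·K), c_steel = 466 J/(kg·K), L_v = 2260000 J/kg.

T_f ≈ 30.8 °C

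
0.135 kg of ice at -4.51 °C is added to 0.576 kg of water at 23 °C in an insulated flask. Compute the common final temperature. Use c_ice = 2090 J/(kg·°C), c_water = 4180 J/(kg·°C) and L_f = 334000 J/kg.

T_f ≈ 3.0 °C

Setting the total heat transfer to zero:
ice -4.51→0 °C: 0.135×2090×4.51 = 1272.5; melt ice: 0.135×334000 = 45090; warm the meltwater: 564.3 T; water: 2407.7(T − 23)
2972 T = 55377 − 46362 = 9014.1
T ≈ 3.03 °C (positive, so assuming full melt was valid).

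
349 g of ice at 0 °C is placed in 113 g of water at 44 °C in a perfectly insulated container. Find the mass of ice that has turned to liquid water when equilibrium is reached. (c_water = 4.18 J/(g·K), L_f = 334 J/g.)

m_melted ≈ 62.2 g

Heat available from the water dropping to 0 °C: 113×4.18×44 = 20783 J.
Fully melting the ice requires m_ice L_f = 349×334 = 116566 J.
That's not enough to melt it all — equilibrium is at 0 °C with ice remaining.
Mass melted = 20783/334 ≈ 62.22 g.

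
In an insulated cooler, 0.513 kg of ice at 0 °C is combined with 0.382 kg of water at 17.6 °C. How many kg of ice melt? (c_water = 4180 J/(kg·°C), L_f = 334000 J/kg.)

m_melted ≈ 0.0841 kg

Water can give up m c ΔT = 0.382×4180×17.6 = 28103 J before reaching 0 °C.
Fully melting the ice requires m_ice L_f = 0.513×334000 = 171342 J.
That's not enough to melt it all — equilibrium is at 0 °C with ice remaining.
m_melt = 28103 / L_f = 0.08414 kg.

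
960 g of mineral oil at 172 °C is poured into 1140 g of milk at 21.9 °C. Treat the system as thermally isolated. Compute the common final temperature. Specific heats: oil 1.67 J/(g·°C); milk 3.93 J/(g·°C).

T_f ≈ 61.5 °C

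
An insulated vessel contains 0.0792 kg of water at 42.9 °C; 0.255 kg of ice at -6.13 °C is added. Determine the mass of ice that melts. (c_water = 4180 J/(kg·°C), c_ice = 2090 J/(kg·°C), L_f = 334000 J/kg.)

Heat available from the water dropping to 0 °C: 0.0792·4180·42.9 = 14202 J.
Warming the ice to 0 °C takes 0.255·2090·6.13 = 3267 J, leaving 10935 J for melting.
To melt every bit of ice: 0.255·334000 = 85170 J.
That's not enough to melt it all — equilibrium is at 0 °C with ice remaining.
Mass melted = 10935/334000 ≈ 0.03274 kg.

m_melted ≈ 0.0327 kg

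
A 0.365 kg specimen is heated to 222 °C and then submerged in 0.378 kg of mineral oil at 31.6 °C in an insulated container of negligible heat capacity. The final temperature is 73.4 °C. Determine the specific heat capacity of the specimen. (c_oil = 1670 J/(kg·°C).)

Setting the total heat transfer to zero:
0.365×c×(73.4 − 222) + 0.378×1670×(73.4 − 31.6) = 0
-54.24 c = -26387
c = -26387/-54.24 ≈ 486.5 J/(kg·°C)

c ≈ 486 J/(kg·°C)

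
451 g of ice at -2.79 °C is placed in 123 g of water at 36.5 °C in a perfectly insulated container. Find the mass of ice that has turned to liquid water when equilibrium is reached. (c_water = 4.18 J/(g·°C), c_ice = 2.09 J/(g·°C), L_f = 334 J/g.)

Cooling the water to 0 °C releases 123·4.18·36.5 = 18766 J.
Warming the ice to 0 °C takes 451·2.09·2.79 = 2629.8 J, leaving 16136 J for melting.
To melt every bit of ice: 451·334 = 150634 J.
Since 16136 < 150634 J, not all the ice melts; equilibrium is at 0 °C.
m_melt = 16136 / L_f = 48.31 g.

m_melted ≈ 48.3 g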